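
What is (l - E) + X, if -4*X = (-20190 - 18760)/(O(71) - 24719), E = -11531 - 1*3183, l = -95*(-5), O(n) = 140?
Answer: 746641387/49158 ≈ 15189.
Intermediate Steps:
l = 475
E = -14714 (E = -11531 - 3183 = -14714)
X = -19475/49158 (X = -(-20190 - 18760)/(4*(140 - 24719)) = -(-19475)/(2*(-24579)) = -(-19475)*(-1)/(2*24579) = -1/4*38950/24579 = -19475/49158 ≈ -0.39617)
(l - E) + X = (475 - 1*(-14714)) - 19475/49158 = (475 + 14714) - 19475/49158 = 15189 - 19475/49158 = 746641387/49158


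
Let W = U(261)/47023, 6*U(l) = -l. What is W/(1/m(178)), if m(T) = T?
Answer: -7743/47023 ≈ -0.16466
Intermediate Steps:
U(l) = -l/6 (U(l) = (-l)/6 = -l/6)
W = -87/94046 (W = -⅙*261/47023 = -87/2*1/47023 = -87/94046 ≈ -0.00092508)
W/(1/m(178)) = -87/(94046*(1/178)) = -87/(94046*1/178) = -87/94046*178 = -7743/47023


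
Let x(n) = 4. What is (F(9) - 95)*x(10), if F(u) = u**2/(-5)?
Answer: -2224/5 ≈ -444.80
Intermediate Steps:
F(u) = -u**2/5 (F(u) = u**2*(-1/5) = -u**2/5)
(F(9) - 95)*x(10) = (-1/5*9**2 - 95)*4 = (-1/5*81 - 95)*4 = (-81/5 - 95)*4 = -556/5*4 = -2224/5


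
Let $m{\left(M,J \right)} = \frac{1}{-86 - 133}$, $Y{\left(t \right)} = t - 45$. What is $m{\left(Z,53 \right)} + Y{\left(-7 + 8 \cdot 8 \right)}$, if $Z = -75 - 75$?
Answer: $\frac{2627}{219} \approx 11.995$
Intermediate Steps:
$Y{\left(t \right)} = -45 + t$
$Z = -150$ ($Z = -75 - 75 = -150$)
$m{\left(M,J \right)} = - \frac{1}{219}$ ($m{\left(M,J \right)} = \frac{1}{-219} = - \frac{1}{219}$)
$m{\left(Z,53 \right)} + Y{\left(-7 + 8 \cdot 8 \right)} = - \frac{1}{219} + \left(-45 + \left(-7 + 8 \cdot 8\right)\right) = - \frac{1}{219} + \left(-45 + \left(-7 + 64\right)\right) = - \frac{1}{219} + \left(-45 + 57\right) = - \frac{1}{219} + 12 = \frac{2627}{219}$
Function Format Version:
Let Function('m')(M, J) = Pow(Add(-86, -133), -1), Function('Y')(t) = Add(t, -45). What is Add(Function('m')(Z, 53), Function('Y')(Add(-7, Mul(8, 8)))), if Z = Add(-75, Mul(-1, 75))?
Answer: Rational(2627, 219) ≈ 11.995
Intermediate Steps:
Function('Y')(t) = Add(-45, t)
Z = -150 (Z = Add(-75, -75) = -150)
Function('m')(M, J) = Rational(-1, 219) (Function('m')(M, J) = Pow(-219, -1) = Rational(-1, 219))
Add(Function('m')(Z, 53), Function('Y')(Add(-7, Mul(8, 8)))) = Add(Rational(-1, 219), Add(-45, Add(-7, Mul(8, 8)))) = Add(Rational(-1, 219), Add(-45, Add(-7, 64))) = Add(Rational(-1, 219), Add(-45, 57)) = Add(Rational(-1, 219), 12) = Rational(2627, 219)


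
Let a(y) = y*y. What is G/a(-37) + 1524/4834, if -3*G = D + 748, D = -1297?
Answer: 1485489/3308873 ≈ 0.44894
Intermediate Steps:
G = 183 (G = -(-1297 + 748)/3 = -⅓*(-549) = 183)
a(y) = y²
G/a(-37) + 1524/4834 = 183/((-37)²) + 1524/4834 = 183/1369 + 1524*(1/4834) = 183*(1/1369) + 762/2417 = 183/1369 + 762/2417 = 1485489/3308873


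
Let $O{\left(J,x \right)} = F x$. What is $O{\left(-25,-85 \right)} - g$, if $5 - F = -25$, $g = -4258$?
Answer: $1708$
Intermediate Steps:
$F = 30$ ($F = 5 - -25 = 5 + 25 = 30$)
$O{\left(J,x \right)} = 30 x$
$O{\left(-25,-85 \right)} - g = 30 \left(-85\right) - -4258 = -2550 + 4258 = 1708$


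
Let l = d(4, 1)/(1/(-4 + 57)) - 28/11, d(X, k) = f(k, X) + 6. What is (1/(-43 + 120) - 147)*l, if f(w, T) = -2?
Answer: -26076672/847 ≈ -30787.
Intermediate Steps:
d(X, k) = 4 (d(X, k) = -2 + 6 = 4)
l = 2304/11 (l = 4/(1/(-4 + 57)) - 28/11 = 4/(1/53) - 28*1/11 = 4/(1/53) - 28/11 = 4*53 - 28/11 = 212 - 28/11 = 2304/11 ≈ 209.45)
(1/(-43 + 120) - 147)*l = (1/(-43 + 120) - 147)*(2304/11) = (1/77 - 147)*(2304/11) = -11318/77*2304/11 = -26076672/847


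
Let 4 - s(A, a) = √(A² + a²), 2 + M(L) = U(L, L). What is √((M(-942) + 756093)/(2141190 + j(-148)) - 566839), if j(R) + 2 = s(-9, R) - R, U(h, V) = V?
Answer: √(-1213794269111 + 566839*√21985)/√(2141340 - √21985) ≈ 752.89*I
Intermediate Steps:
M(L) = -2 + L
s(A, a) = 4 - √(A² + a²)
j(R) = 2 - R - √(81 + R²) (j(R) = -2 + ((4 - √((-9)² + R²)) - R) = -2 + ((4 - √(81 + R²)) - R) = -2 + (4 - R - √(81 + R²)) = 2 - R - √(81 + R²))
√((M(-942) + 756093)/(2141190 + j(-148)) - 566839) = √(((-2 - 942) + 756093)/(2141190 + (2 - 1*(-148) - √(81 + (-148)²))) - 566839) = √((-944 + 756093)/(2141190 + (2 + 148 - √(81 + 21904))) - 566839) = √(755149/(2141190 + (2 + 148 - √21985)) - 566839) = √(755149/(2141190 + (150 - √21985)) - 566839) = √(755149/(2141340 - √21985) - 566839) = √(-566839 + 755149/(2141340 - √21985))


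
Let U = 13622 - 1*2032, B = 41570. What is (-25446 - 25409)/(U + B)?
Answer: -10171/10632 ≈ -0.95664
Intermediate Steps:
U = 11590 (U = 13622 - 2032 = 11590)
(-25446 - 25409)/(U + B) = (-25446 - 25409)/(11590 + 41570) = -50855/53160 = -50855*1/53160 = -10171/10632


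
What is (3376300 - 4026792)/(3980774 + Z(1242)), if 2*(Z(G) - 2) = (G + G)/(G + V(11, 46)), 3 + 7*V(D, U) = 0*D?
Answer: -942237662/5766155485 ≈ -0.16341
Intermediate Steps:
V(D, U) = -3/7 (V(D, U) = -3/7 + (0*D)/7 = -3/7 + (⅐)*0 = -3/7 + 0 = -3/7)
Z(G) = 2 + G/(-3/7 + G) (Z(G) = 2 + ((G + G)/(G - 3/7))/2 = 2 + ((2*G)/(-3/7 + G))/2 = 2 + (2*G/(-3/7 + G))/2 = 2 + G/(-3/7 + G))
(3376300 - 4026792)/(3980774 + Z(1242)) = (3376300 - 4026792)/(3980774 + 3*(-2 + 7*1242)/(-3 + 7*1242)) = -650492/(3980774 + 3*(-2 + 8694)/(-3 + 8694)) = -650492/(3980774 + 3*8692/8691) = -650492/(3980774 + 3*(1/8691)*8692) = -650492/(3980774 + 8692/2897) = -650492/11532310970/2897 = -650492*2897/11532310970 = -942237662/5766155485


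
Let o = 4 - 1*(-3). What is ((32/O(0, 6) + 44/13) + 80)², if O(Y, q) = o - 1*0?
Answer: 64064016/8281 ≈ 7736.3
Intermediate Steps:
o = 7 (o = 4 + 3 = 7)
O(Y, q) = 7 (O(Y, q) = 7 - 1*0 = 7 + 0 = 7)
((32/O(0, 6) + 44/13) + 80)² = ((32/7 + 44/13) + 80)² = (724/91 + 80)² = (8004/91)² = 64064016/8281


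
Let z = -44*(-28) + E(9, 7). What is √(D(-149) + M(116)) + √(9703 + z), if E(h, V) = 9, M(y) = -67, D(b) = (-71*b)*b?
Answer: 24*√19 + I*√1576338 ≈ 104.61 + 1255.5*I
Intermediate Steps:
D(b) = -71*b²
z = 1241 (z = -44*(-28) + 9 = 1232 + 9 = 1241)
√(D(-149) + M(116)) + √(9703 + z) = √(-71*(-149)² - 67) + √(9703 + 1241) = √(-71*22201 - 67) + √10944 = √(-1576271 - 67) + 24*√19 = √(-1576338) + 24*√19 = I*√1576338 + 24*√19 = 24*√19 + I*√1576338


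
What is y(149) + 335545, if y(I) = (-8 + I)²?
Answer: 355426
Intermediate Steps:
y(149) + 335545 = (-8 + 149)² + 335545 = 141² + 335545 = 19881 + 335545 = 355426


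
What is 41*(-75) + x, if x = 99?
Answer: -2976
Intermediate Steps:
41*(-75) + x = 41*(-75) + 99 = -3075 + 99 = -2976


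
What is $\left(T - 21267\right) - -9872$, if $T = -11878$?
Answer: $-23273$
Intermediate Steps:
$\left(T - 21267\right) - -9872 = \left(-11878 - 21267\right) - -9872 = -33145 + 9872 = -23273$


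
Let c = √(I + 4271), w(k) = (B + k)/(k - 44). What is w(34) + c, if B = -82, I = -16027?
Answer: 24/5 + 2*I*√2939 ≈ 4.8 + 108.43*I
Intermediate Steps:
w(k) = (-82 + k)/(-44 + k) (w(k) = (-82 + k)/(k - 44) = (-82 + k)/(-44 + k))
c = 2*I*√2939 (c = √(-16027 + 4271) = √(-11756) = 2*I*√2939 ≈ 108.43*I)
w(34) + c = (-82 + 34)/(-44 + 34) + 2*I*√2939 = -48/(-10) + 2*I*√2939 = -⅒*(-48) + 2*I*√2939 = 24/5 + 2*I*√2939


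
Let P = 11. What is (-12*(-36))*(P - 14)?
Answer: -1296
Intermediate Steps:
(-12*(-36))*(P - 14) = (-12*(-36))*(11 - 14) = 432*(-3) = -1296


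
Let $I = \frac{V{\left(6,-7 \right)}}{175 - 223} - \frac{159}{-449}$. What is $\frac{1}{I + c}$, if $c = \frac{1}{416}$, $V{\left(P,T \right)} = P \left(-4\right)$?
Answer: $\frac{186784}{159985} \approx 1.1675$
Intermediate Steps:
$V{\left(P,T \right)} = - 4 P$
$c = \frac{1}{416} \approx 0.0024038$
$I = \frac{767}{898}$ ($I = \frac{\left(-4\right) 6}{175 - 223} - \frac{159}{-449} = - \frac{24}{175 - 223} - - \frac{159}{449} = - \frac{24}{-48} + \frac{159}{449} = \left(-24\right) \left(- \frac{1}{48}\right) + \frac{159}{449} = \frac{1}{2} + \frac{159}{449} = \frac{767}{898} \approx 0.85412$)
$\frac{1}{I + c} = \frac{1}{\frac{767}{898} + \frac{1}{416}} = \frac{1}{\frac{159985}{186784}} = \frac{186784}{159985}$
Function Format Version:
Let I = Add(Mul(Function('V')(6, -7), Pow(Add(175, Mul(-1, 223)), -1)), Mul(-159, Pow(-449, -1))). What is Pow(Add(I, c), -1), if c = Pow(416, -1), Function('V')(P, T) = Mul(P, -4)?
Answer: Rational(186784, 159985) ≈ 1.1675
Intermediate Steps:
Function('V')(P, T) = Mul(-4, P)
c = Rational(1, 416) ≈ 0.0024038
I = Rational(767, 898) (I = Add(Mul(Mul(-4, 6), Pow(Add(175, Mul(-1, 223)), -1)), Mul(-159, Pow(-449, -1))) = Add(Mul(-24, Pow(Add(175, -223), -1)), Mul(-159, Rational(-1, 449))) = Add(Mul(-24, Pow(-48, -1)), Rational(159, 449)) = Add(Mul(-24, Rational(-1, 48)), Rational(159, 449)) = Add(Rational(1, 2), Rational(159, 449)) = Rational(767, 898) ≈ 0.85412)
Pow(Add(I, c), -1) = Pow(Add(Rational(767, 898), Rational(1, 416)), -1) = Pow(Rational(159985, 186784), -1) = Rational(186784, 159985)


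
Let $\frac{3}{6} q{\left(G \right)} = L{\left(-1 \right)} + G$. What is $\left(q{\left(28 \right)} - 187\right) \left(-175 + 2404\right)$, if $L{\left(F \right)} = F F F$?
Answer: $-296457$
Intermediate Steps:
$L{\left(F \right)} = F^{3}$ ($L{\left(F \right)} = F^{2} F = F^{3}$)
$q{\left(G \right)} = -2 + 2 G$ ($q{\left(G \right)} = 2 \left(\left(-1\right)^{3} + G\right) = 2 \left(-1 + G\right) = -2 + 2 G$)
$\left(q{\left(28 \right)} - 187\right) \left(-175 + 2404\right) = \left(\left(-2 + 2 \cdot 28\right) - 187\right) \left(-175 + 2404\right) = \left(\left(-2 + 56\right) - 187\right) 2229 = \left(54 - 187\right) 2229 = \left(-133\right) 2229 = -296457$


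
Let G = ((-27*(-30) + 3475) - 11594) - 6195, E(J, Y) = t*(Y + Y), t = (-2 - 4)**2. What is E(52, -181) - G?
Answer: 472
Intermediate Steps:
t = 36 (t = (-6)**2 = 36)
E(J, Y) = 72*Y (E(J, Y) = 36*(Y + Y) = 36*(2*Y) = 72*Y)
G = -13504 (G = ((810 + 3475) - 11594) - 6195 = (4285 - 11594) - 6195 = -7309 - 6195 = -13504)
E(52, -181) - G = 72*(-181) - 1*(-13504) = -13032 + 13504 = 472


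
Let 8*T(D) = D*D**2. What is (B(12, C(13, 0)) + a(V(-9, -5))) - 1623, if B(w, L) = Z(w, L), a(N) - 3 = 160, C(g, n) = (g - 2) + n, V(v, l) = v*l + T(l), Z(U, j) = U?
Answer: -1448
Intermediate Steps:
T(D) = D**3/8 (T(D) = (D*D**2)/8 = D**3/8)
V(v, l) = l**3/8 + l*v (V(v, l) = v*l + l**3/8 = l*v + l**3/8 = l**3/8 + l*v)
C(g, n) = -2 + g + n (C(g, n) = (-2 + g) + n = -2 + g + n)
a(N) = 163 (a(N) = 3 + 160 = 163)
B(w, L) = w
(B(12, C(13, 0)) + a(V(-9, -5))) - 1623 = (12 + 163) - 1623 = 175 - 1623 = -1448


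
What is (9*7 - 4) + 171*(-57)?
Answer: -9688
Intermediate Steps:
(9*7 - 4) + 171*(-57) = (63 - 4) - 9747 = 59 - 9747 = -9688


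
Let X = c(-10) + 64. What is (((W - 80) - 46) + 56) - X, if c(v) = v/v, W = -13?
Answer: -148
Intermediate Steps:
c(v) = 1
X = 65 (X = 1 + 64 = 65)
(((W - 80) - 46) + 56) - X = (((-13 - 80) - 46) + 56) - 1*65 = ((-93 - 46) + 56) - 65 = (-139 + 56) - 65 = -83 - 65 = -148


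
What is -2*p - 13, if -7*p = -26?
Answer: -143/7 ≈ -20.429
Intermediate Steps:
p = 26/7 (p = -1/7*(-26) = 26/7 ≈ 3.7143)
-2*p - 13 = -2*26/7 - 13 = -52/7 - 13 = -143/7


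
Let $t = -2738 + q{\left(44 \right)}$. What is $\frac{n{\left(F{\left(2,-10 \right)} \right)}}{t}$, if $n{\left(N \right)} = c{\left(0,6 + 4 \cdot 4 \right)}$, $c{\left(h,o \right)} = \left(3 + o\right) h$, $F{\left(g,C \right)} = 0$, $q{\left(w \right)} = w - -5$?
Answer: $0$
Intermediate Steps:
$q{\left(w \right)} = 5 + w$ ($q{\left(w \right)} = w + 5 = 5 + w$)
$c{\left(h,o \right)} = h \left(3 + o\right)$
$n{\left(N \right)} = 0$ ($n{\left(N \right)} = 0 \left(3 + \left(6 + 4 \cdot 4\right)\right) = 0 \left(3 + \left(6 + 16\right)\right) = 0 \left(3 + 22\right) = 0 \cdot 25 = 0$)
$t = -2689$ ($t = -2738 + \left(5 + 44\right) = -2738 + 49 = -2689$)
$\frac{n{\left(F{\left(2,-10 \right)} \right)}}{t} = \frac{0}{-2689} = 0 \left(- \frac{1}{2689}\right) = 0$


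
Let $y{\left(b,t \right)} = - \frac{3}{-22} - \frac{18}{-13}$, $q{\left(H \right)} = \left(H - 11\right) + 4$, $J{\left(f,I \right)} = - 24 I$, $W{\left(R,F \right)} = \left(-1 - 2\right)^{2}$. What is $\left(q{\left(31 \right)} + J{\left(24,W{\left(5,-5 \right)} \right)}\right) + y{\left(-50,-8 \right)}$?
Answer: $- \frac{54477}{286} \approx -190.48$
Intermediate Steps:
$W{\left(R,F \right)} = 9$ ($W{\left(R,F \right)} = \left(-3\right)^{2} = 9$)
$q{\left(H \right)} = -7 + H$ ($q{\left(H \right)} = \left(-11 + H\right) + 4 = -7 + H$)
$y{\left(b,t \right)} = \frac{435}{286}$ ($y{\left(b,t \right)} = \left(-3\right) \left(- \frac{1}{22}\right) - - \frac{18}{13} = \frac{3}{22} + \frac{18}{13} = \frac{435}{286}$)
$\left(q{\left(31 \right)} + J{\left(24,W{\left(5,-5 \right)} \right)}\right) + y{\left(-50,-8 \right)} = \left(\left(-7 + 31\right) - 216\right) + \frac{435}{286} = \left(24 - 216\right) + \frac{435}{286} = -192 + \frac{435}{286} = - \frac{54477}{286}$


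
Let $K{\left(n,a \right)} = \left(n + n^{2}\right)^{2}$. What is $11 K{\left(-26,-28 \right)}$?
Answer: $4647500$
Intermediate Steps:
$11 K{\left(-26,-28 \right)} = 11 \left(-26\right)^{2} \left(1 - 26\right)^{2} = 11 \cdot 676 \left(-25\right)^{2} = 11 \cdot 676 \cdot 625 = 11 \cdot 422500 = 4647500$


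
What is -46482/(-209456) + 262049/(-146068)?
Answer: -8726089/5550584 ≈ -1.5721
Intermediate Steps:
-46482/(-209456) + 262049/(-146068) = -46482*(-1/209456) + 262049*(-1/146068) = 23241/104728 - 262049/146068 = -8726089/5550584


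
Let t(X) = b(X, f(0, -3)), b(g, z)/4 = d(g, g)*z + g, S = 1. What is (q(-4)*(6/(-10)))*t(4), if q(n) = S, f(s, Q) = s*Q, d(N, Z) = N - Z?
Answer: -48/5 ≈ -9.6000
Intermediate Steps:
f(s, Q) = Q*s
b(g, z) = 4*g (b(g, z) = 4*((g - g)*z + g) = 4*(0*z + g) = 4*(0 + g) = 4*g)
t(X) = 4*X
q(n) = 1
(q(-4)*(6/(-10)))*t(4) = (1*(6/(-10)))*(4*4) = (1*(6*(-⅒)))*16 = (1*(-⅗))*16 = -⅗*16 = -48/5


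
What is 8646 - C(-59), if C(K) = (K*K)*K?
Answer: 214025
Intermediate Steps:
C(K) = K³ (C(K) = K²*K = K³)
8646 - C(-59) = 8646 - 1*(-59)³ = 8646 - 1*(-205379) = 8646 + 205379 = 214025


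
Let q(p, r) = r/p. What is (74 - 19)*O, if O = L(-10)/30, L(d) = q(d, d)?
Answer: 11/6 ≈ 1.8333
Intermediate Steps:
L(d) = 1 (L(d) = d/d = 1)
O = 1/30 ≈ 0.033333
(74 - 19)*O = (74 - 19)*(1/30) = 55*(1/30) = 11/6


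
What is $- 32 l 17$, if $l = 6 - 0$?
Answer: $-3264$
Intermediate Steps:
$l = 6$ ($l = 6 + 0 = 6$)
$- 32 l 17 = \left(-32\right) 6 \cdot 17 = \left(-192\right) 17 = -3264$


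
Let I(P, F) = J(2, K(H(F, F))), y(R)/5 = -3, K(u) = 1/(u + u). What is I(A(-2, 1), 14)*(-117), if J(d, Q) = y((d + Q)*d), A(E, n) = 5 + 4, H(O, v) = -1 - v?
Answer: 1755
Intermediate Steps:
K(u) = 1/(2*u)
A(E, n) = 9
y(R) = -15 (y(R) = 5*(-3) = -15)
J(d, Q) = -15
I(P, F) = -15
I(A(-2, 1), 14)*(-117) = -15*(-117) = 1755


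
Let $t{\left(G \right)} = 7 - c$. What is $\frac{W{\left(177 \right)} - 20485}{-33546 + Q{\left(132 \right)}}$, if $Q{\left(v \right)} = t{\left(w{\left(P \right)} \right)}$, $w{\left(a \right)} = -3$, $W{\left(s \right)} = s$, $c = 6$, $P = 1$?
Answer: $\frac{20308}{33545} \approx 0.6054$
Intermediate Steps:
$t{\left(G \right)} = 1$ ($t{\left(G \right)} = 7 - 6 = 1$)
$Q{\left(v \right)} = 1$
$\frac{W{\left(177 \right)} - 20485}{-33546 + Q{\left(132 \right)}} = \frac{177 - 20485}{-33546 + 1} = - \frac{20308}{-33545} = \left(-20308\right) \left(- \frac{1}{33545}\right) = \frac{20308}{33545}$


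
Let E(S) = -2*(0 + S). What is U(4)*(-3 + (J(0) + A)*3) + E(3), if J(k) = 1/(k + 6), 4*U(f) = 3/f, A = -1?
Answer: -225/32 ≈ -7.0313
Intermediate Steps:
U(f) = 3/(4*f) (U(f) = (3/f)/4 = 3/(4*f))
J(k) = 1/(6 + k)
E(S) = -2*S
U(4)*(-3 + (J(0) + A)*3) + E(3) = ((¾)/4)*(-3 + (1/(6 + 0) - 1)*3) - 2*3 = ((¾)*(¼))*(-3 + (1/6 - 1)*3) - 6 = 3*(-3 + (⅙ - 1)*3)/16 - 6 = 3*(-3 - ⅚*3)/16 - 6 = 3*(-3 - 5/2)/16 - 6 = (3/16)*(-11/2) - 6 = -33/32 - 6 = -225/32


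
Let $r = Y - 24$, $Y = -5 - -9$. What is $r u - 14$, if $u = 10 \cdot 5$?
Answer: $-1014$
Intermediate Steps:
$Y = 4$ ($Y = -5 + 9 = 4$)
$u = 50$
$r = -20$ ($r = 4 - 24 = -20$)
$r u - 14 = \left(-20\right) 50 - 14 = -1000 - 14 = -1014$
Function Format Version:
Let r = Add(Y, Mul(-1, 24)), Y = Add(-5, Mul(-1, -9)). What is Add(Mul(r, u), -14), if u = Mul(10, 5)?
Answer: -1014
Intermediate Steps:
Y = 4 (Y = Add(-5, 9) = 4)
u = 50
r = -20 (r = Add(4, Mul(-1, 24)) = Add(4, -24) = -20)
Add(Mul(r, u), -14) = Add(Mul(-20, 50), -14) = Add(-1000, -14) = -1014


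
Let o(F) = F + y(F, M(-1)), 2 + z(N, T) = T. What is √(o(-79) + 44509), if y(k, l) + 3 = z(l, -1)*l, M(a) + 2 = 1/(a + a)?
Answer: √177738/2 ≈ 210.79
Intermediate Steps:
z(N, T) = -2 + T
M(a) = -2 + 1/(2*a) (M(a) = -2 + 1/(a + a) = -2 + 1/(2*a))
y(k, l) = -3 - 3*l (y(k, l) = -3 + (-2 - 1)*l = -3 - 3*l)
o(F) = 9/2 + F (o(F) = F + (-3 - 3*(-2 + (½)/(-1))) = F + (-3 - 3*(-2 + (½)*(-1))) = F + (-3 - 3*(-2 - ½)) = F + (-3 - 3*(-5/2)) = F + (-3 + 15/2) = F + 9/2 = 9/2 + F)
√(o(-79) + 44509) = √((9/2 - 79) + 44509) = √(-149/2 + 44509) = √(88869/2) = √177738/2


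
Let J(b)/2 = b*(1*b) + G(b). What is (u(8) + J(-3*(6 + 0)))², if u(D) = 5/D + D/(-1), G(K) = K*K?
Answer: 106275481/64 ≈ 1.6606e+6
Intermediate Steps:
G(K) = K²
J(b) = 4*b² (J(b) = 2*(b*(1*b) + b²) = 2*(b*b + b²) = 2*(b² + b²) = 2*(2*b²) = 4*b²)
u(D) = -D + 5/D (u(D) = 5/D + D*(-1) = 5/D - D = -D + 5/D)
(u(8) + J(-3*(6 + 0)))² = ((-1*8 + 5/8) + 4*(-3*(6 + 0))²)² = ((-8 + 5*(⅛)) + 4*(-3*6)²)² = ((-8 + 5/8) + 4*(-18)²)² = (-59/8 + 4*324)² = (-59/8 + 1296)² = (10309/8)² = 106275481/64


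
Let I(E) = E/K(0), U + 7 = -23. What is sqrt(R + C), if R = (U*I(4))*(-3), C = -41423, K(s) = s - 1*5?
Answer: I*sqrt(41495) ≈ 203.7*I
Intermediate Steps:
U = -30 (U = -7 - 23 = -30)
K(s) = -5 + s (K(s) = s - 5 = -5 + s)
I(E) = -E/5 (I(E) = E/(-5 + 0) = E/(-5) = E*(-1/5) = -E/5)
R = -72 (R = -(-6)*4*(-3) = -30*(-4/5)*(-3) = 24*(-3) = -72)
sqrt(R + C) = sqrt(-72 - 41423) = sqrt(-41495) = I*sqrt(41495)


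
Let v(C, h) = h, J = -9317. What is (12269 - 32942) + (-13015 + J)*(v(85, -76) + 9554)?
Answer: -211683369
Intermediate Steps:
(12269 - 32942) + (-13015 + J)*(v(85, -76) + 9554) = (12269 - 32942) + (-13015 - 9317)*(-76 + 9554) = -20673 - 22332*9478 = -20673 - 211662696 = -211683369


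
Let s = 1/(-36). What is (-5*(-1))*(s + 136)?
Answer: 24475/36 ≈ 679.86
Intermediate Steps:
s = -1/36 ≈ -0.027778
(-5*(-1))*(s + 136) = (-5*(-1))*(-1/36 + 136) = 5*(4895/36) = 24475/36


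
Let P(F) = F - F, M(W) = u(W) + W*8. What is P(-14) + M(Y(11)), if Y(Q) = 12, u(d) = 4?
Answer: 100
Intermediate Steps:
M(W) = 4 + 8*W (M(W) = 4 + W*8 = 4 + 8*W)
P(F) = 0
P(-14) + M(Y(11)) = 0 + (4 + 8*12) = 0 + (4 + 96) = 0 + 100 = 100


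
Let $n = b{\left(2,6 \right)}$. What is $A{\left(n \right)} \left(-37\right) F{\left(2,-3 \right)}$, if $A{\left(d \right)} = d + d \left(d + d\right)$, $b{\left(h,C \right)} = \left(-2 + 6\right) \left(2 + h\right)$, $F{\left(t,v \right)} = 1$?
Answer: $-19536$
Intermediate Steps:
$b{\left(h,C \right)} = 8 + 4 h$ ($b{\left(h,C \right)} = 4 \left(2 + h\right) = 8 + 4 h$)
$n = 16$ ($n = 8 + 4 \cdot 2 = 8 + 8 = 16$)
$A{\left(d \right)} = d + 2 d^{2}$ ($A{\left(d \right)} = d + d 2 d = d + 2 d^{2}$)
$A{\left(n \right)} \left(-37\right) F{\left(2,-3 \right)} = 16 \left(1 + 2 \cdot 16\right) \left(-37\right) 1 = 16 \left(1 + 32\right) \left(-37\right) 1 = 16 \cdot 33 \left(-37\right) 1 = 528 \left(-37\right) 1 = \left(-19536\right) 1 = -19536$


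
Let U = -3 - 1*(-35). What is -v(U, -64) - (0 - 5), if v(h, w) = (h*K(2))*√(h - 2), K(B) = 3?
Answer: 5 - 96*√30 ≈ -520.81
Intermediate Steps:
U = 32 (U = -3 + 35 = 32)
v(h, w) = 3*h*√(-2 + h) (v(h, w) = (h*3)*√(h - 2) = (3*h)*√(-2 + h) = 3*h*√(-2 + h))
-v(U, -64) - (0 - 5) = -3*32*√(-2 + 32) - (0 - 5) = -3*32*√30 - (-5) = -96*√30 - 1*(-5) = -96*√30 + 5 = 5 - 96*√30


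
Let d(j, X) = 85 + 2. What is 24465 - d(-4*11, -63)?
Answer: 24378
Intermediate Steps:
d(j, X) = 87
24465 - d(-4*11, -63) = 24465 - 1*87 = 24465 - 87 = 24378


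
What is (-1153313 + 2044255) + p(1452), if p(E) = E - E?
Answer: 890942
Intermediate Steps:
p(E) = 0
(-1153313 + 2044255) + p(1452) = (-1153313 + 2044255) + 0 = 890942 + 0 = 890942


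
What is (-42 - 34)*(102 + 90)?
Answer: -14592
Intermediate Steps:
(-42 - 34)*(102 + 90) = -76*192 = -14592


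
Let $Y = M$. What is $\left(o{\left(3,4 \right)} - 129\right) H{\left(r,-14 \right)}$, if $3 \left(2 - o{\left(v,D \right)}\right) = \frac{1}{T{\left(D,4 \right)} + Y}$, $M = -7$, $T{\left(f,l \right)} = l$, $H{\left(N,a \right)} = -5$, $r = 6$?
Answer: $\frac{5710}{9} \approx 634.44$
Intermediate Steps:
$Y = -7$
$o{\left(v,D \right)} = \frac{19}{9}$ ($o{\left(v,D \right)} = 2 - \frac{1}{3 \left(4 - 7\right)} = 2 - \frac{1}{3 \left(-3\right)} = 2 - - \frac{1}{9} = 2 + \frac{1}{9} = \frac{19}{9}$)
$\left(o{\left(3,4 \right)} - 129\right) H{\left(r,-14 \right)} = \left(\frac{19}{9} - 129\right) \left(-5\right) = \left(- \frac{1142}{9}\right) \left(-5\right) = \frac{5710}{9}$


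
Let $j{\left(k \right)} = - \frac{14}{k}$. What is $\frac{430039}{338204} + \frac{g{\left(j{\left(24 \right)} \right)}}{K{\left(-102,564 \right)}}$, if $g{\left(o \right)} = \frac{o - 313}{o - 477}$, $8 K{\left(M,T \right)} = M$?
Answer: $\frac{120601582351}{98850603324} \approx 1.22$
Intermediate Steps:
$K{\left(M,T \right)} = \frac{M}{8}$
$g{\left(o \right)} = \frac{-313 + o}{-477 + o}$
$\frac{430039}{338204} + \frac{g{\left(j{\left(24 \right)} \right)}}{K{\left(-102,564 \right)}} = \frac{430039}{338204} + \frac{\frac{1}{-477 - \frac{14}{24}} \left(-313 - \frac{14}{24}\right)}{\frac{1}{8} \left(-102\right)} = 430039 \cdot \frac{1}{338204} + \frac{\frac{1}{-477 - \frac{7}{12}} \left(-313 - \frac{7}{12}\right)}{- \frac{51}{4}} = \frac{430039}{338204} + \frac{-313 - \frac{7}{12}}{-477 - \frac{7}{12}} \left(- \frac{4}{51}\right) = \frac{430039}{338204} + \frac{1}{- \frac{5731}{12}} \left(- \frac{3763}{12}\right) \left(- \frac{4}{51}\right) = \frac{430039}{338204} + \left(- \frac{12}{5731}\right) \left(- \frac{3763}{12}\right) \left(- \frac{4}{51}\right) = \frac{430039}{338204} + \frac{3763}{5731} \left(- \frac{4}{51}\right) = \frac{430039}{338204} - \frac{15052}{292281} = \frac{120601582351}{98850603324}$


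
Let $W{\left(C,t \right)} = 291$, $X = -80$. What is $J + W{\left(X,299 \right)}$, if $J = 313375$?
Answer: $313666$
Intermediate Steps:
$J + W{\left(X,299 \right)} = 313375 + 291 = 313666$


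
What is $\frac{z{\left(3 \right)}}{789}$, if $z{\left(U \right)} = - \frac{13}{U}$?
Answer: $- \frac{13}{2367} \approx -0.0054922$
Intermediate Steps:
$\frac{z{\left(3 \right)}}{789} = \frac{\left(-13\right) \frac{1}{3}}{789} = \left(-13\right) \frac{1}{3} \cdot \frac{1}{789} = \left(- \frac{13}{3}\right) \frac{1}{789} = - \frac{13}{2367}$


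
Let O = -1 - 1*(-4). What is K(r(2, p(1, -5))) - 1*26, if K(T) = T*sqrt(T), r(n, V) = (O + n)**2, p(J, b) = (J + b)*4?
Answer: 99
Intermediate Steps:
p(J, b) = 4*J + 4*b
O = 3 (O = -1 + 4 = 3)
r(n, V) = (3 + n)**2
K(T) = T**(3/2)
K(r(2, p(1, -5))) - 1*26 = ((3 + 2)**2)**(3/2) - 1*26 = (5**2)**(3/2) - 26 = 25**(3/2) - 26 = 125 - 26 = 99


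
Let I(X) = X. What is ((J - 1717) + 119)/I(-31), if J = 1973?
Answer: -375/31 ≈ -12.097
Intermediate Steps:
((J - 1717) + 119)/I(-31) = ((1973 - 1717) + 119)/(-31) = (256 + 119)*(-1/31) = 375*(-1/31) = -375/31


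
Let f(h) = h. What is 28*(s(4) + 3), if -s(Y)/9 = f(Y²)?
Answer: -3948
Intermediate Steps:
s(Y) = -9*Y²
28*(s(4) + 3) = 28*(-9*4² + 3) = 28*(-9*16 + 3) = 28*(-144 + 3) = 28*(-141) = -3948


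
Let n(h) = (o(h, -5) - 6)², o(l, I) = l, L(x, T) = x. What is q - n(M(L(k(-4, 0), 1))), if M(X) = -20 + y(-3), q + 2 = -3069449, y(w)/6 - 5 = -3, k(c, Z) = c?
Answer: -3069647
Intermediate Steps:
y(w) = 12 (y(w) = 30 + 6*(-3) = 30 - 18 = 12)
q = -3069451 (q = -2 - 3069449 = -3069451)
M(X) = -8 (M(X) = -20 + 12 = -8)
n(h) = (-6 + h)² (n(h) = (h - 6)² = (-6 + h)²)
q - n(M(L(k(-4, 0), 1))) = -3069451 - (-6 - 8)² = -3069451 - 1*(-14)² = -3069451 - 1*196 = -3069451 - 196 = -3069647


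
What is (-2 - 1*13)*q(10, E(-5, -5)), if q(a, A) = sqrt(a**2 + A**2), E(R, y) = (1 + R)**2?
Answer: -30*sqrt(89) ≈ -283.02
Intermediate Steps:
q(a, A) = sqrt(A**2 + a**2)
(-2 - 1*13)*q(10, E(-5, -5)) = (-2 - 1*13)*sqrt(((1 - 5)**2)**2 + 10**2) = (-2 - 13)*sqrt(((-4)**2)**2 + 100) = -15*sqrt(16**2 + 100) = -15*sqrt(256 + 100) = -30*sqrt(89)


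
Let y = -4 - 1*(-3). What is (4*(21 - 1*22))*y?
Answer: 4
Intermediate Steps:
y = -1 (y = -4 + 3 = -1)
(4*(21 - 1*22))*y = (4*(21 - 1*22))*(-1) = (4*(21 - 22))*(-1) = (4*(-1))*(-1) = -4*(-1) = 4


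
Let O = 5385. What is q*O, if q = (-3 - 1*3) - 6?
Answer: -64620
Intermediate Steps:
q = -12 (q = (-3 - 3) - 6 = -6 - 6 = -12)
q*O = -12*5385 = -64620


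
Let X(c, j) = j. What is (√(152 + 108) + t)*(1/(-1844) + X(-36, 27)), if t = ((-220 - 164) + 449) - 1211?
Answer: -28527951/922 + 49787*√65/922 ≈ -30506.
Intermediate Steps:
t = -1146 (t = (-384 + 449) - 1211 = 65 - 1211 = -1146)
(√(152 + 108) + t)*(1/(-1844) + X(-36, 27)) = (√(152 + 108) - 1146)*(1/(-1844) + 27) = (√260 - 1146)*(-1/1844 + 27) = (2*√65 - 1146)*(49787/1844) = (-1146 + 2*√65)*(49787/1844) = -28527951/922 + 49787*√65/922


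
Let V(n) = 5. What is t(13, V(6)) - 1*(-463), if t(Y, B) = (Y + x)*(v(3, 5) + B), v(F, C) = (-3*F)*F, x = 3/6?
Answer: 166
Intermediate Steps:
x = ½ (x = 3*(⅙) = ½ ≈ 0.50000)
v(F, C) = -3*F²
t(Y, B) = (½ + Y)*(-27 + B) (t(Y, B) = (Y + ½)*(-3*3² + B) = (½ + Y)*(-3*9 + B) = (½ + Y)*(-27 + B))
t(13, V(6)) - 1*(-463) = (-27/2 + (½)*5 - 27*13 + 5*13) - 1*(-463) = (-27/2 + 5/2 - 351 + 65) + 463 = -297 + 463 = 166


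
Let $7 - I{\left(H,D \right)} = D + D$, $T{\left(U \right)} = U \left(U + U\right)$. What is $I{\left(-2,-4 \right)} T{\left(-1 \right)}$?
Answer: $30$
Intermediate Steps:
$T{\left(U \right)} = 2 U^{2}$ ($T{\left(U \right)} = U 2 U = 2 U^{2}$)
$I{\left(H,D \right)} = 7 - 2 D$ ($I{\left(H,D \right)} = 7 - \left(D + D\right) = 7 - 2 D$)
$I{\left(-2,-4 \right)} T{\left(-1 \right)} = \left(7 - -8\right) 2 \left(-1\right)^{2} = \left(7 + 8\right) 2 \cdot 1 = 15 \cdot 2 = 30$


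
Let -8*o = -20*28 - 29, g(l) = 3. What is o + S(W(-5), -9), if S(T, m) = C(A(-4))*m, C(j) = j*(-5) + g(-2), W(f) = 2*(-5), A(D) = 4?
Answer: 1813/8 ≈ 226.63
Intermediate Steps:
W(f) = -10
C(j) = 3 - 5*j (C(j) = j*(-5) + 3 = -5*j + 3 = 3 - 5*j)
o = 589/8 (o = -(-20*28 - 29)/8 = -(-560 - 29)/8 = -⅛*(-589) = 589/8 ≈ 73.625)
S(T, m) = -17*m (S(T, m) = (3 - 5*4)*m = (3 - 20)*m = -17*m)
o + S(W(-5), -9) = 589/8 - 17*(-9) = 589/8 + 153 = 1813/8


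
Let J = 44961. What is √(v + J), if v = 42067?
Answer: 2*√21757 ≈ 295.00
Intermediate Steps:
√(v + J) = √(42067 + 44961) = √87028 = 2*√21757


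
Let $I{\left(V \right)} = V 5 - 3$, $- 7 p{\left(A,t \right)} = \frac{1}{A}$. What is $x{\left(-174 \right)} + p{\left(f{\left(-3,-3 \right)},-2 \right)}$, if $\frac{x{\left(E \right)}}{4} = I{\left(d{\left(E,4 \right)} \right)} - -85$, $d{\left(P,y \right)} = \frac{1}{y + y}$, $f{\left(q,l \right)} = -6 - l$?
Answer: $\frac{13883}{42} \approx 330.55$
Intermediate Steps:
$p{\left(A,t \right)} = - \frac{1}{7 A}$
$d{\left(P,y \right)} = \frac{1}{2 y}$
$I{\left(V \right)} = -3 + 5 V$ ($I{\left(V \right)} = 5 V - 3 = -3 + 5 V$)
$x{\left(E \right)} = \frac{661}{2}$ ($x{\left(E \right)} = 4 \left(\left(-3 + 5 \frac{1}{2 \cdot 4}\right) - -85\right) = 4 \left(\left(-3 + 5 \cdot \frac{1}{2} \cdot \frac{1}{4}\right) + 85\right) = 4 \left(\left(-3 + 5 \cdot \frac{1}{8}\right) + 85\right) = 4 \left(\left(-3 + \frac{5}{8}\right) + 85\right) = 4 \left(- \frac{19}{8} + 85\right) = 4 \cdot \frac{661}{8} = \frac{661}{2}$)
$x{\left(-174 \right)} + p{\left(f{\left(-3,-3 \right)},-2 \right)} = \frac{661}{2} - \frac{1}{7 \left(-6 - -3\right)} = \frac{661}{2} - \frac{1}{7 \left(-6 + 3\right)} = \frac{661}{2} - \frac{1}{7 \left(-3\right)} = \frac{661}{2} - - \frac{1}{21} = \frac{661}{2} + \frac{1}{21} = \frac{13883}{42}$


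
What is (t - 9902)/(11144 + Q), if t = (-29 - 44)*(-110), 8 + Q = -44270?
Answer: 936/16567 ≈ 0.056498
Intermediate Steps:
Q = -44278 (Q = -8 - 44270 = -44278)
t = 8030 (t = -73*(-110) = 8030)
(t - 9902)/(11144 + Q) = (8030 - 9902)/(11144 - 44278) = -1872/(-33134) = -1872*(-1/33134) = 936/16567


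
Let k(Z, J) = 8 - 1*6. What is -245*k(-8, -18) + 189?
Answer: -301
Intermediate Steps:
k(Z, J) = 2 (k(Z, J) = 8 - 6 = 2)
-245*k(-8, -18) + 189 = -245*2 + 189 = -490 + 189 = -301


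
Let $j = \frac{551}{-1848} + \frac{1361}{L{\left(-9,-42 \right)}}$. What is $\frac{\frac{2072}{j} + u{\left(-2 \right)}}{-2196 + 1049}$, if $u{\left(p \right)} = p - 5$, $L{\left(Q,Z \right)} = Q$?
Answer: $\frac{17367371}{963513263} \approx 0.018025$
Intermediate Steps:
$j = - \frac{840029}{5544}$ ($j = \frac{551}{-1848} + \frac{1361}{-9} = 551 \left(- \frac{1}{1848}\right) + 1361 \left(- \frac{1}{9}\right) = - \frac{551}{1848} - \frac{1361}{9} = - \frac{840029}{5544} \approx -151.52$)
$u{\left(p \right)} = -5 + p$ ($u{\left(p \right)} = p - 5 = -5 + p$)
$\frac{\frac{2072}{j} + u{\left(-2 \right)}}{-2196 + 1049} = \frac{\frac{2072}{- \frac{840029}{5544}} - 7}{-2196 + 1049} = \frac{2072 \left(- \frac{5544}{840029}\right) - 7}{-1147} = \left(- \frac{11487168}{840029} - 7\right) \left(- \frac{1}{1147}\right) = \left(- \frac{17367371}{840029}\right) \left(- \frac{1}{1147}\right) = \frac{17367371}{963513263}$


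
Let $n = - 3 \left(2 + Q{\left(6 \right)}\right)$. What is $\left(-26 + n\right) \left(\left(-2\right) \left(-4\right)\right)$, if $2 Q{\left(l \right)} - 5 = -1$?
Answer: $-304$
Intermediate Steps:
$Q{\left(l \right)} = 2$ ($Q{\left(l \right)} = \frac{5}{2} + \frac{1}{2} \left(-1\right) = \frac{5}{2} - \frac{1}{2} = 2$)
$n = -12$ ($n = - 3 \left(2 + 2\right) = \left(-3\right) 4 = -12$)
$\left(-26 + n\right) \left(\left(-2\right) \left(-4\right)\right) = \left(-26 - 12\right) \left(\left(-2\right) \left(-4\right)\right) = \left(-38\right) 8 = -304$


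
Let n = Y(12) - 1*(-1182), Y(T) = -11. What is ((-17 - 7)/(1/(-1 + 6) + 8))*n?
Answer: -140520/41 ≈ -3427.3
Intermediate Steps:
n = 1171 (n = -11 - 1*(-1182) = -11 + 1182 = 1171)
((-17 - 7)/(1/(-1 + 6) + 8))*n = ((-17 - 7)/(1/(-1 + 6) + 8))*1171 = -24/(1/5 + 8)*1171 = -24/(⅕ + 8)*1171 = -24/41/5*1171 = -24*5/41*1171 = -120/41*1171 = -140520/41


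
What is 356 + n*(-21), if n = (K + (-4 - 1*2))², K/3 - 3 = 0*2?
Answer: 167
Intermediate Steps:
K = 9 (K = 9 + 3*(0*2) = 9 + 3*0 = 9 + 0 = 9)
n = 9 (n = (9 + (-4 - 1*2))² = (9 + (-4 - 2))² = (9 - 6)² = 3² = 9)
356 + n*(-21) = 356 + 9*(-21) = 356 - 189 = 167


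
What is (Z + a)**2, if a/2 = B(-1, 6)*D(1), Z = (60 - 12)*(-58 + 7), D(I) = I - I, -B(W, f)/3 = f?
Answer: 5992704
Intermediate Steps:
B(W, f) = -3*f
D(I) = 0
Z = -2448 (Z = 48*(-51) = -2448)
a = 0 (a = 2*(-3*6*0) = 2*(-18*0) = 2*0 = 0)
(Z + a)**2 = (-2448 + 0)**2 = (-2448)**2 = 5992704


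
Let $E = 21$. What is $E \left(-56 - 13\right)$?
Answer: $-1449$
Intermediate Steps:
$E \left(-56 - 13\right) = 21 \left(-56 - 13\right) = 21 \left(-69\right) = -1449$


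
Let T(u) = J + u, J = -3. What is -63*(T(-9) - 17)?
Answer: 1827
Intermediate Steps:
T(u) = -3 + u
-63*(T(-9) - 17) = -63*((-3 - 9) - 17) = -63*(-12 - 17) = -63*(-29) = 1827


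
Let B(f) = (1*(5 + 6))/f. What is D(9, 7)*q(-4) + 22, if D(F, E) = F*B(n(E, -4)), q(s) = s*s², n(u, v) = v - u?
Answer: 598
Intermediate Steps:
q(s) = s³
B(f) = 11/f (B(f) = (1*11)/f = 11/f)
D(F, E) = 11*F/(-4 - E) (D(F, E) = F*(11/(-4 - E)) = 11*F/(-4 - E))
D(9, 7)*q(-4) + 22 = -11*9/(4 + 7)*(-4)³ + 22 = -11*9/11*(-64) + 22 = -11*9*1/11*(-64) + 22 = -9*(-64) + 22 = 576 + 22 = 598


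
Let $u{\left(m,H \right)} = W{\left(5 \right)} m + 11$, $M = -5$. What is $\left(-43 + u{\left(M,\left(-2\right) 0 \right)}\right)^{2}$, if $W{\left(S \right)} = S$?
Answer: $3249$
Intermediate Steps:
$u{\left(m,H \right)} = 11 + 5 m$ ($u{\left(m,H \right)} = 5 m + 11 = 11 + 5 m$)
$\left(-43 + u{\left(M,\left(-2\right) 0 \right)}\right)^{2} = \left(-43 + \left(11 + 5 \left(-5\right)\right)\right)^{2} = \left(-43 + \left(11 - 25\right)\right)^{2} = \left(-43 - 14\right)^{2} = \left(-57\right)^{2} = 3249$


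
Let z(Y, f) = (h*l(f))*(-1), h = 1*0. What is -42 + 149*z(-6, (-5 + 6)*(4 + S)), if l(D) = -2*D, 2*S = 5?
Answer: -42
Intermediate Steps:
S = 5/2 (S = (½)*5 = 5/2 ≈ 2.5000)
h = 0
z(Y, f) = 0 (z(Y, f) = (0*(-2*f))*(-1) = 0*(-1) = 0)
-42 + 149*z(-6, (-5 + 6)*(4 + S)) = -42 + 149*0 = -42 + 0 = -42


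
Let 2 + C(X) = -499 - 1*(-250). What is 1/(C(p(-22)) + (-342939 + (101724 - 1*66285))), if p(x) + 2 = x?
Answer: -1/307751 ≈ -3.2494e-6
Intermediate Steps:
p(x) = -2 + x
C(X) = -251 (C(X) = -2 + (-499 - 1*(-250)) = -2 + (-499 + 250) = -2 - 249 = -251)
1/(C(p(-22)) + (-342939 + (101724 - 1*66285))) = 1/(-251 + (-342939 + (101724 - 1*66285))) = 1/(-251 + (-342939 + (101724 - 66285))) = 1/(-251 + (-342939 + 35439)) = 1/(-251 - 307500) = 1/(-307751) = -1/307751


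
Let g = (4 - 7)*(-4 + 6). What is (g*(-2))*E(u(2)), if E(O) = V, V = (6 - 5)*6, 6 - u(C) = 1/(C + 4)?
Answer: 72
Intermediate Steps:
u(C) = 6 - 1/(4 + C) (u(C) = 6 - 1/(C + 4) = 6 - 1/(4 + C))
V = 6 (V = 1*6 = 6)
E(O) = 6
g = -6 (g = -3*2 = -6)
(g*(-2))*E(u(2)) = -6*(-2)*6 = 12*6 = 72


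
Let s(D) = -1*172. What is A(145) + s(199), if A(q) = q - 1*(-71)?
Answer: 44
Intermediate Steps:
A(q) = 71 + q (A(q) = q + 71 = 71 + q)
s(D) = -172
A(145) + s(199) = (71 + 145) - 172 = 216 - 172 = 44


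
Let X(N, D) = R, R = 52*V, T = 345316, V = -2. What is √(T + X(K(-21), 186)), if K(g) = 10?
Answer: 2*√86303 ≈ 587.55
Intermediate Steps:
R = -104 (R = 52*(-2) = -104)
X(N, D) = -104
√(T + X(K(-21), 186)) = √(345316 - 104) = √345212 = 2*√86303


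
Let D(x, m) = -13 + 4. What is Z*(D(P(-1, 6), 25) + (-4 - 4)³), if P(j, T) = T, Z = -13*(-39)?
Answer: -264147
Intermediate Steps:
Z = 507
D(x, m) = -9
Z*(D(P(-1, 6), 25) + (-4 - 4)³) = 507*(-9 + (-4 - 4)³) = 507*(-9 + (-8)³) = 507*(-9 - 512) = 507*(-521) = -264147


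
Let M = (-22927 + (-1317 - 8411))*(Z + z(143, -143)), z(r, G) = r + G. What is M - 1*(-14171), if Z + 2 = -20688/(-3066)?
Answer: -10282807/73 ≈ -1.4086e+5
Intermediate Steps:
z(r, G) = G + r
Z = 2426/511 (Z = -2 - 20688/(-3066) = -2 - 20688*(-1/3066) = -2 + 3448/511 = 2426/511 ≈ 4.7476)
M = -11317290/73 (M = (-22927 + (-1317 - 8411))*(2426/511 + (-143 + 143)) = (-22927 - 9728)*(2426/511 + 0) = -32655*2426/511 = -11317290/73 ≈ -1.5503e+5)
M - 1*(-14171) = -11317290/73 - 1*(-14171) = -11317290/73 + 14171 = -10282807/73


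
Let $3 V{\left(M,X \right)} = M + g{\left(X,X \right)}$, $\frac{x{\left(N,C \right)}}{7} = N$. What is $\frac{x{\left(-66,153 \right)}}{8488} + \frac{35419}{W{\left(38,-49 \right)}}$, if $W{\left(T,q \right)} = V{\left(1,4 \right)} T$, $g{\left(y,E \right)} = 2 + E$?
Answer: $\frac{225446631}{564452} \approx 399.41$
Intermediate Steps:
$x{\left(N,C \right)} = 7 N$
$V{\left(M,X \right)} = \frac{2}{3} + \frac{M}{3} + \frac{X}{3}$ ($V{\left(M,X \right)} = \frac{M + \left(2 + X\right)}{3} = \frac{2 + M + X}{3} = \frac{2}{3} + \frac{M}{3} + \frac{X}{3}$)
$W{\left(T,q \right)} = \frac{7 T}{3}$ ($W{\left(T,q \right)} = \left(\frac{2}{3} + \frac{1}{3} \cdot 1 + \frac{1}{3} \cdot 4\right) T = \left(\frac{2}{3} + \frac{1}{3} + \frac{4}{3}\right) T = \frac{7 T}{3}$)
$\frac{x{\left(-66,153 \right)}}{8488} + \frac{35419}{W{\left(38,-49 \right)}} = \frac{7 \left(-66\right)}{8488} + \frac{35419}{\frac{7}{3} \cdot 38} = \left(-462\right) \frac{1}{8488} + \frac{35419}{\frac{266}{3}} = - \frac{231}{4244} + 35419 \cdot \frac{3}{266} = - \frac{231}{4244} + \frac{106257}{266} = \frac{225446631}{564452}$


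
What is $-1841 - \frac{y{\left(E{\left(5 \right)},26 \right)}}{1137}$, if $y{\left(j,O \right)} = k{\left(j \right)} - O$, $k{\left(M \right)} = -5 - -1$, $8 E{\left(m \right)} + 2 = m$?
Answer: $- \frac{697729}{379} \approx -1841.0$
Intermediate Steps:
$E{\left(m \right)} = - \frac{1}{4} + \frac{m}{8}$
$k{\left(M \right)} = -4$ ($k{\left(M \right)} = -5 + 1 = -4$)
$y{\left(j,O \right)} = -4 - O$
$-1841 - \frac{y{\left(E{\left(5 \right)},26 \right)}}{1137} = -1841 - \frac{-4 - 26}{1137} = -1841 - \left(-4 - 26\right) \frac{1}{1137} = -1841 - \left(-30\right) \frac{1}{1137} = -1841 - - \frac{10}{379} = -1841 + \frac{10}{379} = - \frac{697729}{379}$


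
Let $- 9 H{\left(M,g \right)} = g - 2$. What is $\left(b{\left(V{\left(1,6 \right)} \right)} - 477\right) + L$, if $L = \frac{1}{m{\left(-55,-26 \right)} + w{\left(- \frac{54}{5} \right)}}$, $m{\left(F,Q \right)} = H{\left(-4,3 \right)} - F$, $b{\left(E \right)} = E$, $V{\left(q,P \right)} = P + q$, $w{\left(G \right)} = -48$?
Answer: $- \frac{29131}{62} \approx -469.85$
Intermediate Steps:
$H{\left(M,g \right)} = \frac{2}{9} - \frac{g}{9}$ ($H{\left(M,g \right)} = - \frac{g - 2}{9} = - \frac{-2 + g}{9} = \frac{2}{9} - \frac{g}{9}$)
$m{\left(F,Q \right)} = - \frac{1}{9} - F$ ($m{\left(F,Q \right)} = \left(\frac{2}{9} - \frac{1}{3}\right) - F = - \frac{1}{9} - F$)
$L = \frac{9}{62}$ ($L = \frac{1}{\left(- \frac{1}{9} - -55\right) - 48} = \frac{1}{\left(- \frac{1}{9} + 55\right) - 48} = \frac{1}{\frac{494}{9} - 48} = \frac{1}{\frac{62}{9}} = \frac{9}{62} \approx 0.14516$)
$\left(b{\left(V{\left(1,6 \right)} \right)} - 477\right) + L = \left(\left(6 + 1\right) - 477\right) + \frac{9}{62} = \left(7 - 477\right) + \frac{9}{62} = -470 + \frac{9}{62} = - \frac{29131}{62}$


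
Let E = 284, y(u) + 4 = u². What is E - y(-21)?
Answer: -153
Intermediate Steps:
y(u) = -4 + u²
E - y(-21) = 284 - (-4 + (-21)²) = 284 - (-4 + 441) = 284 - 1*437 = 284 - 437 = -153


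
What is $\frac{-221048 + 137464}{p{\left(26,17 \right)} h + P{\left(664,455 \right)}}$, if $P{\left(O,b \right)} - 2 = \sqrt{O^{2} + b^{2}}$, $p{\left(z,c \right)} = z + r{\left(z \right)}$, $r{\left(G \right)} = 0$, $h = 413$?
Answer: $- \frac{897692160}{114699679} + \frac{83584 \sqrt{647921}}{114699679} \approx -7.2399$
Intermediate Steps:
$p{\left(z,c \right)} = z$ ($p{\left(z,c \right)} = z + 0 = z$)
$P{\left(O,b \right)} = 2 + \sqrt{O^{2} + b^{2}}$
$\frac{-221048 + 137464}{p{\left(26,17 \right)} h + P{\left(664,455 \right)}} = \frac{-221048 + 137464}{26 \cdot 413 + \left(2 + \sqrt{664^{2} + 455^{2}}\right)} = - \frac{83584}{10738 + \left(2 + \sqrt{440896 + 207025}\right)} = - \frac{83584}{10738 + \left(2 + \sqrt{647921}\right)} = - \frac{83584}{10740 + \sqrt{647921}}$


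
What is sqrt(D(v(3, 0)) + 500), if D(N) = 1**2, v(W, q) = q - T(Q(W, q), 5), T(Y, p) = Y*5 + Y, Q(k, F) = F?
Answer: sqrt(501) ≈ 22.383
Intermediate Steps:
T(Y, p) = 6*Y (T(Y, p) = 5*Y + Y = 6*Y)
v(W, q) = -5*q (v(W, q) = q - 6*q = -5*q)
D(N) = 1
sqrt(D(v(3, 0)) + 500) = sqrt(1 + 500) = sqrt(501)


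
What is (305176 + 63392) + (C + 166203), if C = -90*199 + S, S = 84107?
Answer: 600968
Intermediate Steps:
C = 66197 (C = -90*199 + 84107 = -17910 + 84107 = 66197)
(305176 + 63392) + (C + 166203) = (305176 + 63392) + (66197 + 166203) = 368568 + 232400 = 600968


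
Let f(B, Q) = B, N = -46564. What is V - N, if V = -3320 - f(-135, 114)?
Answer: 43379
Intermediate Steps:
V = -3185 (V = -3320 - 1*(-135) = -3320 + 135 = -3185)
V - N = -3185 - 1*(-46564) = -3185 + 46564 = 43379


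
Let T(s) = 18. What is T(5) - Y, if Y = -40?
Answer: 58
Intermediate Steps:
T(5) - Y = 18 - 1*(-40) = 18 + 40 = 58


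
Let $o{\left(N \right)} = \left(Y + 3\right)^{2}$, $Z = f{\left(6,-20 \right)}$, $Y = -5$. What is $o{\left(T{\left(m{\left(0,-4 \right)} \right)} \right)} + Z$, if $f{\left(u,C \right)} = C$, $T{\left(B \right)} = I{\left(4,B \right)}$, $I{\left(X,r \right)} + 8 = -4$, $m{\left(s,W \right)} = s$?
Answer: $-16$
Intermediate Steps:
$I{\left(X,r \right)} = -12$ ($I{\left(X,r \right)} = -8 - 4 = -12$)
$T{\left(B \right)} = -12$
$Z = -20$
$o{\left(N \right)} = 4$ ($o{\left(N \right)} = \left(-5 + 3\right)^{2} = \left(-2\right)^{2} = 4$)
$o{\left(T{\left(m{\left(0,-4 \right)} \right)} \right)} + Z = 4 - 20 = -16$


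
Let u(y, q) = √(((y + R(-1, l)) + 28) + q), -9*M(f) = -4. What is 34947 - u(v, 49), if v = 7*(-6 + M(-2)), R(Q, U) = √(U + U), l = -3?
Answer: 34947 - √(343 + 9*I*√6)/3 ≈ 34941.0 - 0.19829*I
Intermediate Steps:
M(f) = 4/9 (M(f) = -⅑*(-4) = 4/9)
R(Q, U) = √2*√U (R(Q, U) = √(2*U) = √2*√U)
v = -350/9 (v = 7*(-6 + 4/9) = 7*(-50/9) = -350/9 ≈ -38.889)
u(y, q) = √(28 + q + y + I*√6) (u(y, q) = √(((y + √2*√(-3)) + 28) + q) = √(((y + √2*(I*√3)) + 28) + q) = √(((y + I*√6) + 28) + q) = √((28 + y + I*√6) + q) = √(28 + q + y + I*√6))
34947 - u(v, 49) = 34947 - √(28 + 49 - 350/9 + I*√6) = 34947 - √(343/9 + I*√6)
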